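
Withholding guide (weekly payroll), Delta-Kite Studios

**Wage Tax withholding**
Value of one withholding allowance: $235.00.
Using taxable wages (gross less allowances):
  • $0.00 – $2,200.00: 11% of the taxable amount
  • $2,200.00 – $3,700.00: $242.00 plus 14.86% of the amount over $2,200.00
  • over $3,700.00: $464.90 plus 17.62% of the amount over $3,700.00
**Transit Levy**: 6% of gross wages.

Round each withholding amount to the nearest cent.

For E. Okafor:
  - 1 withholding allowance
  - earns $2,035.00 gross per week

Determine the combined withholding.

Wage Tax: taxable = $2,035.00 − 1×$235.00 = $1,800.00
  11% × $1,800.00 = $198.00
Transit Levy: 6% × $2,035.00 = $122.10
Total: $198.00 + $122.10 = $320.10

$320.10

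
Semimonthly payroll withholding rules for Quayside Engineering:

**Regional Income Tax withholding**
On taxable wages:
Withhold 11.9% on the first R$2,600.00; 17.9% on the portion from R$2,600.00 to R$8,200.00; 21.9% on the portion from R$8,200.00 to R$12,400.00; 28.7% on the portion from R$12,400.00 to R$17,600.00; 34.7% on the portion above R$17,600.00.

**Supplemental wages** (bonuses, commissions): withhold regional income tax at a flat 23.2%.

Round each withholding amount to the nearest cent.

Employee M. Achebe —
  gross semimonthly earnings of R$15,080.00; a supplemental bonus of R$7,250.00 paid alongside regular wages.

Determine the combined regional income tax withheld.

Regional Income Tax: taxable = R$15,080.00
  R$2,231.60 + 28.7% × (R$15,080.00 − R$12,400.00) = R$2,231.60 + 28.7% × R$2,680.00 = R$3,000.76
Supplemental (23.2% flat on bonus): 23.2% × R$7,250.00 = R$1,682.00
Total regional income tax: R$3,000.76 + R$1,682.00 = R$4,682.76

R$4,682.76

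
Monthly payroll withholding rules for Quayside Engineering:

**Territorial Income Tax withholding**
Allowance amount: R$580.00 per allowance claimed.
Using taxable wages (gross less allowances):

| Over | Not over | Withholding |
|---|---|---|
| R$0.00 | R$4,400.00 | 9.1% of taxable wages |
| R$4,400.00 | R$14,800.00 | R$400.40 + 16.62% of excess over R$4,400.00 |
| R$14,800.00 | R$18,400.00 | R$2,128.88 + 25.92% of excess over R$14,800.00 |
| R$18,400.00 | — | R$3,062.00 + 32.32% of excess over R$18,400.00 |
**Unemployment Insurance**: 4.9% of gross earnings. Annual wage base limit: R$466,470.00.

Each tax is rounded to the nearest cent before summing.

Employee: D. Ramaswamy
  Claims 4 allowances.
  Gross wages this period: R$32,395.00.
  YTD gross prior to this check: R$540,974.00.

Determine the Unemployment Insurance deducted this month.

R$0.00

Unemployment Insurance: YTD R$540,974.00 ≥ cap R$466,470.00 → R$0.00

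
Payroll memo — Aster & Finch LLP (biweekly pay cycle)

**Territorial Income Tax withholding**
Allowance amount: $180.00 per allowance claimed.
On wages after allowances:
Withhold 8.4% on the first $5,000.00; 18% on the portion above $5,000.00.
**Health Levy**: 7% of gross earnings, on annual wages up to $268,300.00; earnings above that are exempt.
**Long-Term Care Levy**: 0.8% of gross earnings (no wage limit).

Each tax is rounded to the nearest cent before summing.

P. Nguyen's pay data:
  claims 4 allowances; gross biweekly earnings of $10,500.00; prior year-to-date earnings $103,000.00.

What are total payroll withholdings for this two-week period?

$2,099.40

Territorial Income Tax: taxable = $10,500.00 − 4×$180.00 = $9,780.00
  $420.00 + 18% × ($9,780.00 − $5,000.00) = $420.00 + 18% × $4,780.00 = $1,280.40
Health Levy: 7% × $10,500.00 = $735.00
Long-Term Care Levy: 0.8% × $10,500.00 = $84.00
Total: $1,280.40 + $735.00 + $84.00 = $2,099.40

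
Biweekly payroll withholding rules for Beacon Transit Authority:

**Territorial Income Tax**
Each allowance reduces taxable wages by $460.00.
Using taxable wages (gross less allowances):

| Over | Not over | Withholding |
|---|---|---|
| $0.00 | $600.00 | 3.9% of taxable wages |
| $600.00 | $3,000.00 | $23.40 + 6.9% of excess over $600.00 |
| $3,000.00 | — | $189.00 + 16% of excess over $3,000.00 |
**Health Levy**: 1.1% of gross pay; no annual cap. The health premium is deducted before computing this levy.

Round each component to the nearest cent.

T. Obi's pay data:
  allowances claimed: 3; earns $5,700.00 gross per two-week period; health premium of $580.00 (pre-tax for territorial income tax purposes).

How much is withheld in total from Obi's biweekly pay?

$363.72

Territorial Income Tax: taxable = $5,700.00 − $580.00 − 3×$460.00 = $3,740.00
  $189.00 + 16% × ($3,740.00 − $3,000.00) = $189.00 + 16% × $740.00 = $307.40
Health Levy: 1.1% × $5,120.00 = $56.32
Total: $307.40 + $56.32 = $363.72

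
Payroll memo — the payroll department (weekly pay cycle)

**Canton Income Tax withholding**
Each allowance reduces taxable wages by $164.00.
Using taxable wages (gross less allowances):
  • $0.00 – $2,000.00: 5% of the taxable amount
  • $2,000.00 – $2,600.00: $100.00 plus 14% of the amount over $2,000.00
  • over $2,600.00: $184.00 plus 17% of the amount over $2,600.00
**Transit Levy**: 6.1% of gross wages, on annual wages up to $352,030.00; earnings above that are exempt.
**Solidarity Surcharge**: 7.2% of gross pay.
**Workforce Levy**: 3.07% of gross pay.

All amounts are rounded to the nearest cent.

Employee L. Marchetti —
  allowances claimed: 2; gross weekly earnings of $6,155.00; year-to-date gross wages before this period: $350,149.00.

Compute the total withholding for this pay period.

$1,479.45

Canton Income Tax: taxable = $6,155.00 − 2×$164.00 = $5,827.00
  $184.00 + 17% × ($5,827.00 − $2,600.00) = $184.00 + 17% × $3,227.00 = $732.59
Transit Levy: cap $352,030.00 − YTD $350,149.00 = $1,881.00 subject; 6.1% × $1,881.00 = $114.74
Solidarity Surcharge: 7.2% × $6,155.00 = $443.16
Workforce Levy: 3.07% × $6,155.00 = $188.96
Total: $732.59 + $114.74 + $443.16 + $188.96 = $1,479.45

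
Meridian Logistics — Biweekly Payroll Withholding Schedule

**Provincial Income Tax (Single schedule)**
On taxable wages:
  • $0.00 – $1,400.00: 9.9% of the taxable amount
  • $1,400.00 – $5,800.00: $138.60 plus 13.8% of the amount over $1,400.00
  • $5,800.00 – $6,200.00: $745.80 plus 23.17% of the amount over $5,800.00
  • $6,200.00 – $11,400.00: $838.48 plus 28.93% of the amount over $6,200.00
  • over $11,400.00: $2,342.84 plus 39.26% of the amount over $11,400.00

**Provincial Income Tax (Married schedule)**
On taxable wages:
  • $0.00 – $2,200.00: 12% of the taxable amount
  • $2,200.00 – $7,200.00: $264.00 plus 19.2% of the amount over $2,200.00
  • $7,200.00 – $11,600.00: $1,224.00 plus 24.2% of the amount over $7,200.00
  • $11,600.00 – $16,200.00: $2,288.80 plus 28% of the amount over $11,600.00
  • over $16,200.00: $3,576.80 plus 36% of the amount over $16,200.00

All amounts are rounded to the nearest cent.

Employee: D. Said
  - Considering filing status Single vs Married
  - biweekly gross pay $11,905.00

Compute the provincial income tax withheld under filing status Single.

$2,541.10

Provincial Income Tax (Single): taxable = $11,905.00
  $2,342.84 + 39.26% × ($11,905.00 − $11,400.00) = $2,342.84 + 39.26% × $505.00 = $2,541.10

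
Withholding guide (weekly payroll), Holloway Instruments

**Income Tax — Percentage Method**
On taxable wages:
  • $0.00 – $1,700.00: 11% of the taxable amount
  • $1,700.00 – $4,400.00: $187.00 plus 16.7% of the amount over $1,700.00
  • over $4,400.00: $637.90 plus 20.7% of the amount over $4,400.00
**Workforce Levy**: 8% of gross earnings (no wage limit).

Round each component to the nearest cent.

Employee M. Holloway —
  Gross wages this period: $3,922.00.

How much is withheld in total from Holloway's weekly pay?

Income Tax: taxable = $3,922.00
  $187.00 + 16.7% × ($3,922.00 − $1,700.00) = $187.00 + 16.7% × $2,222.00 = $558.07
Workforce Levy: 8% × $3,922.00 = $313.76
Total: $558.07 + $313.76 = $871.83

$871.83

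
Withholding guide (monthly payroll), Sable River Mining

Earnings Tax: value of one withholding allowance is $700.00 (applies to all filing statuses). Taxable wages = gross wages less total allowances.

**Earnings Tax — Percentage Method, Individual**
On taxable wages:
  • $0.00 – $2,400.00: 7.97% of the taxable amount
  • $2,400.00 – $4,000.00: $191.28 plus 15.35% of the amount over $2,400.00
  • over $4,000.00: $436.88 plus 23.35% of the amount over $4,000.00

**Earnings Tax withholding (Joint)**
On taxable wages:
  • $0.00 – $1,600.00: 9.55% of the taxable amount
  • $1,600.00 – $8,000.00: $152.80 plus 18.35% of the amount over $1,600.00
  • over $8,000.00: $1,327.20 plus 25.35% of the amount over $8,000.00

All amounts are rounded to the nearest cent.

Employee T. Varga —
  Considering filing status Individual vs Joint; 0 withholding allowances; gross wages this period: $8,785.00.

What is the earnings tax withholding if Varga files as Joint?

$1,526.20

Earnings Tax (Joint): taxable = $8,785.00
  $1,327.20 + 25.35% × ($8,785.00 − $8,000.00) = $1,327.20 + 25.35% × $785.00 = $1,526.20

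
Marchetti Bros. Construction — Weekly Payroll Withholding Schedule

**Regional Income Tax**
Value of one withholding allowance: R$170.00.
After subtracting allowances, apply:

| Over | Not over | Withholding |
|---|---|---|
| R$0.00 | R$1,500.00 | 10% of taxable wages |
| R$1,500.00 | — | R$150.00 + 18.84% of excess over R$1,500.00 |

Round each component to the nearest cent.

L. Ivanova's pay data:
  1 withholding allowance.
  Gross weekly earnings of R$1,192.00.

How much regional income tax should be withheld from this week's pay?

Regional Income Tax: taxable = R$1,192.00 − 1×R$170.00 = R$1,022.00
  10% × R$1,022.00 = R$102.20

R$102.20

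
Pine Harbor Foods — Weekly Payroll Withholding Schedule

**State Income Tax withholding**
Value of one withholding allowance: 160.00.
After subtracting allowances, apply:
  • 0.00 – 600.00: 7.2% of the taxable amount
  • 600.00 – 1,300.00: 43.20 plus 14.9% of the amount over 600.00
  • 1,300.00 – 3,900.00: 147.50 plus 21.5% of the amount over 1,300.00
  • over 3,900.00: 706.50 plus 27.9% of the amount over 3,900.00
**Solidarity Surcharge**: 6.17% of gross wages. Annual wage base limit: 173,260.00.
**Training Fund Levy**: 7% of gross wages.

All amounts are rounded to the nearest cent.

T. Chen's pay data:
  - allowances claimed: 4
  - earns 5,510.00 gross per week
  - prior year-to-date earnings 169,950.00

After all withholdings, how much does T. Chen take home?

State Income Tax: taxable = 5,510.00 − 4×160.00 = 4,870.00
  706.50 + 27.9% × (4,870.00 − 3,900.00) = 706.50 + 27.9% × 970.00 = 977.13
Solidarity Surcharge: cap 173,260.00 − YTD 169,950.00 = 3,310.00 subject; 6.17% × 3,310.00 = 204.23
Training Fund Levy: 7% × 5,510.00 = 385.70
Total withheld: 977.13 + 204.23 + 385.70 = 1,567.06
Net pay: 5,510.00 − 1,567.06 = 3,942.94

3,942.94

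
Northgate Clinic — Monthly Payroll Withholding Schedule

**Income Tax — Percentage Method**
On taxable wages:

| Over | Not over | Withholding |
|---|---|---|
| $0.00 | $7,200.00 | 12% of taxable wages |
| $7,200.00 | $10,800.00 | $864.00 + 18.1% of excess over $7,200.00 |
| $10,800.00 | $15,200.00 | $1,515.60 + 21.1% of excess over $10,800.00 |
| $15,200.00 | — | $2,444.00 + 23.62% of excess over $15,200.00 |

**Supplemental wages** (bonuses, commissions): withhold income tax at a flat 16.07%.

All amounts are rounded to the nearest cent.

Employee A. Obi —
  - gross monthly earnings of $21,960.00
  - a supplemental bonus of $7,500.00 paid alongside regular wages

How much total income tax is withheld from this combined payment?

Income Tax: taxable = $21,960.00
  $2,444.00 + 23.62% × ($21,960.00 − $15,200.00) = $2,444.00 + 23.62% × $6,760.00 = $4,040.71
Supplemental (16.07% flat on bonus): 16.07% × $7,500.00 = $1,205.25
Total income tax: $4,040.71 + $1,205.25 = $5,245.96

$5,245.96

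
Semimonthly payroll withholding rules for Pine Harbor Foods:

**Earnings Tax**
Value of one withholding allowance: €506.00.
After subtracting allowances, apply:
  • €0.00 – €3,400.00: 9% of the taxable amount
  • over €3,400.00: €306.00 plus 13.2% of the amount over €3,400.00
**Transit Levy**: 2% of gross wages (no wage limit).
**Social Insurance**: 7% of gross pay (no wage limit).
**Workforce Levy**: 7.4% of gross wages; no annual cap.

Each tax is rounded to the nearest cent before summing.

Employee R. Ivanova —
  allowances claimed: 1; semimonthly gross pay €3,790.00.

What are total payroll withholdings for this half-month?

€917.12

Earnings Tax: taxable = €3,790.00 − 1×€506.00 = €3,284.00
  9% × €3,284.00 = €295.56
Transit Levy: 2% × €3,790.00 = €75.80
Social Insurance: 7% × €3,790.00 = €265.30
Workforce Levy: 7.4% × €3,790.00 = €280.46
Total: €295.56 + €75.80 + €265.30 + €280.46 = €917.12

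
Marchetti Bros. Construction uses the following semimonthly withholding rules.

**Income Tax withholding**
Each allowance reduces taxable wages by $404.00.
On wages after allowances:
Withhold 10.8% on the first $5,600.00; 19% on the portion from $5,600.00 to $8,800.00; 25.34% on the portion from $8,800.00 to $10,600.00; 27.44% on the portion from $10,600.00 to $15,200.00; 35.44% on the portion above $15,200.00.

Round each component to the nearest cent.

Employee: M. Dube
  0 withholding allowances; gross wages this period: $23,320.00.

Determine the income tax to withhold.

$5,808.89

Income Tax: taxable = $23,320.00
  $2,931.16 + 35.44% × ($23,320.00 − $15,200.00) = $2,931.16 + 35.44% × $8,120.00 = $5,808.89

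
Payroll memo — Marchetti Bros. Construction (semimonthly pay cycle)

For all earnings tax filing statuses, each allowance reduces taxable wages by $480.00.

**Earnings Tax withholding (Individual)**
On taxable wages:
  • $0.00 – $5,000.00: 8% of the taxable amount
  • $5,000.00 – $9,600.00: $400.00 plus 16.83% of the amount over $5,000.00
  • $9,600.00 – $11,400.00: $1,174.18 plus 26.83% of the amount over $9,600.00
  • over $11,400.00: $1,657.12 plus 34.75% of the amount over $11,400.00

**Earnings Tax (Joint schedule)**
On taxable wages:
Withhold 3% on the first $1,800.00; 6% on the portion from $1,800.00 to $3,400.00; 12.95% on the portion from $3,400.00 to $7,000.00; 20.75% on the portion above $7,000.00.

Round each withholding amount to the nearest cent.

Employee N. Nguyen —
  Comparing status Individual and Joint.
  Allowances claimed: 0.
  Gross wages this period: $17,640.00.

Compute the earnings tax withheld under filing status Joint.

$2,824.00

Earnings Tax (Joint): taxable = $17,640.00
  $616.20 + 20.75% × ($17,640.00 − $7,000.00) = $616.20 + 20.75% × $10,640.00 = $2,824.00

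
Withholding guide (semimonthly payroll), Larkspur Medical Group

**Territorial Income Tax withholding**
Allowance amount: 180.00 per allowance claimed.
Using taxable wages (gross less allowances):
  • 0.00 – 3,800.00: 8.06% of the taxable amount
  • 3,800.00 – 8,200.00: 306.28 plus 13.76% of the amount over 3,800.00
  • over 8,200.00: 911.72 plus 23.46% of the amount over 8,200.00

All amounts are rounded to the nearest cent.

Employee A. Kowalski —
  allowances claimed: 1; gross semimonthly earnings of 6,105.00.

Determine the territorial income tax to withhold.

Territorial Income Tax: taxable = 6,105.00 − 1×180.00 = 5,925.00
  306.28 + 13.76% × (5,925.00 − 3,800.00) = 306.28 + 13.76% × 2,125.00 = 598.68

598.68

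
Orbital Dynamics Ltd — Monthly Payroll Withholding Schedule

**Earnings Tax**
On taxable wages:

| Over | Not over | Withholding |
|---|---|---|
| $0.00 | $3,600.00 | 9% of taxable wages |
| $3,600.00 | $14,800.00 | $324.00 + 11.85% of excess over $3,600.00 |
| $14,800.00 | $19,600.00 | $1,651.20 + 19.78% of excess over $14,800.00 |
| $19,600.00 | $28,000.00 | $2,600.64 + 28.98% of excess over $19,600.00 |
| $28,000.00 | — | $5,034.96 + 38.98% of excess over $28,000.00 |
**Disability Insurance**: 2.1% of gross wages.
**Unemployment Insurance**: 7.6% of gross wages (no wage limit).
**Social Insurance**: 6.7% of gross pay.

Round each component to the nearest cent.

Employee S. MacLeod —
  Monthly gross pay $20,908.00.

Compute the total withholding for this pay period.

$6,408.62

Earnings Tax: taxable = $20,908.00
  $2,600.64 + 28.98% × ($20,908.00 − $19,600.00) = $2,600.64 + 28.98% × $1,308.00 = $2,979.70
Disability Insurance: 2.1% × $20,908.00 = $439.07
Unemployment Insurance: 7.6% × $20,908.00 = $1,589.01
Social Insurance: 6.7% × $20,908.00 = $1,400.84
Total: $2,979.70 + $439.07 + $1,589.01 + $1,400.84 = $6,408.62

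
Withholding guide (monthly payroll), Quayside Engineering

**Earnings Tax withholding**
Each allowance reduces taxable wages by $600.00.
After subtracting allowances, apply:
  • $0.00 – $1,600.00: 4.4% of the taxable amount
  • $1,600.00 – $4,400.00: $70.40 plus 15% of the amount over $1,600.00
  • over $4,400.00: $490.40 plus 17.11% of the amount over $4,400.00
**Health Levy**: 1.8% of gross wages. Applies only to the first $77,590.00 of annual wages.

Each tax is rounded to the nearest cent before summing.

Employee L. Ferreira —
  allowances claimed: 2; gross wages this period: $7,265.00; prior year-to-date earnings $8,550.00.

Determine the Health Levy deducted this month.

$130.77

Health Levy: 1.8% × $7,265.00 = $130.77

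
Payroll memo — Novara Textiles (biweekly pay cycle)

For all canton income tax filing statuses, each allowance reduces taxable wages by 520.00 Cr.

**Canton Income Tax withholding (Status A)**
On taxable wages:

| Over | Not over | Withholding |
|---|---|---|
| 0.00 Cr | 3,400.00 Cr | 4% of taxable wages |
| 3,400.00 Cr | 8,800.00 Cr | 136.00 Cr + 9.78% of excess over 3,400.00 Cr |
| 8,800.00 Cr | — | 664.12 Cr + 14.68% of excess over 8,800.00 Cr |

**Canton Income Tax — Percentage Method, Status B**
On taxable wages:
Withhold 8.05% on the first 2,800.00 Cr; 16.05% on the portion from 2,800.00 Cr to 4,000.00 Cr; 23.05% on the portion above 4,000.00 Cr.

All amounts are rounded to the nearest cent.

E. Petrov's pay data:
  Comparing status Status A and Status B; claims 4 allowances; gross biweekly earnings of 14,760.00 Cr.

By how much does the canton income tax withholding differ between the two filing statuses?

1,185.04 Cr

Canton Income Tax (Status A): taxable = 14,760.00 Cr − 4×520.00 Cr = 12,680.00 Cr
  664.12 Cr + 14.68% × (12,680.00 Cr − 8,800.00 Cr) = 664.12 Cr + 14.68% × 3,880.00 Cr = 1,233.70 Cr
Canton Income Tax (Status B): taxable = 14,760.00 Cr − 4×520.00 Cr = 12,680.00 Cr
  418.00 Cr + 23.05% × (12,680.00 Cr − 4,000.00 Cr) = 418.00 Cr + 23.05% × 8,680.00 Cr = 2,418.74 Cr
Difference: |1,233.70 Cr − 2,418.74 Cr| = 1,185.04 Cr (higher under Status B)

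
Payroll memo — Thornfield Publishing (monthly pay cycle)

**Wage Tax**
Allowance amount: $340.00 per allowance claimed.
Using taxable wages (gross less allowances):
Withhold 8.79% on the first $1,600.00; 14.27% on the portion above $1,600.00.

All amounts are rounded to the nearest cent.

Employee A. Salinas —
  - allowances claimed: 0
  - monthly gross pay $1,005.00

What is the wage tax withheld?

Wage Tax: taxable = $1,005.00
  8.79% × $1,005.00 = $88.34

$88.34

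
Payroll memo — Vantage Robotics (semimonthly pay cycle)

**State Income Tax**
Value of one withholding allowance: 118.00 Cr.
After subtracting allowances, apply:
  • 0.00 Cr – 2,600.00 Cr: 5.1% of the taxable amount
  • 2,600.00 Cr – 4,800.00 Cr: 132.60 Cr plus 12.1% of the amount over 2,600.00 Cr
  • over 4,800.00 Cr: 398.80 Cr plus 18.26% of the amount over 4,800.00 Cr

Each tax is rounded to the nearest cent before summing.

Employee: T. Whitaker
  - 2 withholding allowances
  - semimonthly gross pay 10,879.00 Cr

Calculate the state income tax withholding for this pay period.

State Income Tax: taxable = 10,879.00 Cr − 2×118.00 Cr = 10,643.00 Cr
  398.80 Cr + 18.26% × (10,643.00 Cr − 4,800.00 Cr) = 398.80 Cr + 18.26% × 5,843.00 Cr = 1,465.73 Cr

1,465.73 Cr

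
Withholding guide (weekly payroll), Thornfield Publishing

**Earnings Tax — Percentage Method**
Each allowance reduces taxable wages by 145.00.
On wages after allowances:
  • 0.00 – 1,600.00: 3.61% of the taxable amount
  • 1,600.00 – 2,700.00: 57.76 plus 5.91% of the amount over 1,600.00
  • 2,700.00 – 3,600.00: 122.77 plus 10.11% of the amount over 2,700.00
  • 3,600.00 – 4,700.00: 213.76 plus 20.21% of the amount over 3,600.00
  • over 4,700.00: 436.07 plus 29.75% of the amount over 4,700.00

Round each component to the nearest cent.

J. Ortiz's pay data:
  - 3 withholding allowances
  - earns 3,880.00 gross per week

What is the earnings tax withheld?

Earnings Tax: taxable = 3,880.00 − 3×145.00 = 3,445.00
  122.77 + 10.11% × (3,445.00 − 2,700.00) = 122.77 + 10.11% × 745.00 = 198.09

198.09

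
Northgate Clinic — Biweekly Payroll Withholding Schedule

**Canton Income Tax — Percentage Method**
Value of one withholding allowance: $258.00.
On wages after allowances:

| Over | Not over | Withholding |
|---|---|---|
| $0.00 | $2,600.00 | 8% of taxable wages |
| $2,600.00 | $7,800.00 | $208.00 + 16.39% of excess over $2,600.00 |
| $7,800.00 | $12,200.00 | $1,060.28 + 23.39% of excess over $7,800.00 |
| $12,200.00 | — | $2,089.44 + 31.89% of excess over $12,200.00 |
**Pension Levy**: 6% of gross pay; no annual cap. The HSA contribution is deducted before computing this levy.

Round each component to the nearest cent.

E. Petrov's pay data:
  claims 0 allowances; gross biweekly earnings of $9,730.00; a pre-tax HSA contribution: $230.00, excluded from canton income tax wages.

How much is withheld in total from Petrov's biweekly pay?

$2,027.91

Canton Income Tax: taxable = $9,730.00 − $230.00 = $9,500.00
  $1,060.28 + 23.39% × ($9,500.00 − $7,800.00) = $1,060.28 + 23.39% × $1,700.00 = $1,457.91
Pension Levy: 6% × $9,500.00 = $570.00
Total: $1,457.91 + $570.00 = $2,027.91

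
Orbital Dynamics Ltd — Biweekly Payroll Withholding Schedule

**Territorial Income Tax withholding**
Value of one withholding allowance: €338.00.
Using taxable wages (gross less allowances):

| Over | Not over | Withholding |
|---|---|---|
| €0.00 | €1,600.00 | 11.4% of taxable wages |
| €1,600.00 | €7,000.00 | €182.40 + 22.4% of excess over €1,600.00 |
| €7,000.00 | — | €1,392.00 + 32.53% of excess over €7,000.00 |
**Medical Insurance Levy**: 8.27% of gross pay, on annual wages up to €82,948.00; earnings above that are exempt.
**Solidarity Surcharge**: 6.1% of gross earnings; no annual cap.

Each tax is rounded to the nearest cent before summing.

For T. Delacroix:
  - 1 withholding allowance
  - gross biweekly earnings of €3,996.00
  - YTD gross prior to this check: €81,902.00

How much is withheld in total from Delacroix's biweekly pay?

€973.65

Territorial Income Tax: taxable = €3,996.00 − 1×€338.00 = €3,658.00
  €182.40 + 22.4% × (€3,658.00 − €1,600.00) = €182.40 + 22.4% × €2,058.00 = €643.39
Medical Insurance Levy: cap €82,948.00 − YTD €81,902.00 = €1,046.00 subject; 8.27% × €1,046.00 = €86.50
Solidarity Surcharge: 6.1% × €3,996.00 = €243.76
Total: €643.39 + €86.50 + €243.76 = €973.65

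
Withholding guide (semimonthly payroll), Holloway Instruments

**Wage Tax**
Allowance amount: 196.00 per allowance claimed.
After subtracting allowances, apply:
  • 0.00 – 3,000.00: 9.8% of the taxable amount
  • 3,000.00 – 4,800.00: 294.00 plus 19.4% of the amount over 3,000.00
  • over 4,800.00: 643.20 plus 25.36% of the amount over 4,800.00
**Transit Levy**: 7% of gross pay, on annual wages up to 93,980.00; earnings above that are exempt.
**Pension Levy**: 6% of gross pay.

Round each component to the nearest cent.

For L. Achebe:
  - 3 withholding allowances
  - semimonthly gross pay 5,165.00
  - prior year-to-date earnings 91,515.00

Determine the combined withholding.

Wage Tax: taxable = 5,165.00 − 3×196.00 = 4,577.00
  294.00 + 19.4% × (4,577.00 − 3,000.00) = 294.00 + 19.4% × 1,577.00 = 599.94
Transit Levy: cap 93,980.00 − YTD 91,515.00 = 2,465.00 subject; 7% × 2,465.00 = 172.55
Pension Levy: 6% × 5,165.00 = 309.90
Total: 599.94 + 172.55 + 309.90 = 1,082.39

1,082.39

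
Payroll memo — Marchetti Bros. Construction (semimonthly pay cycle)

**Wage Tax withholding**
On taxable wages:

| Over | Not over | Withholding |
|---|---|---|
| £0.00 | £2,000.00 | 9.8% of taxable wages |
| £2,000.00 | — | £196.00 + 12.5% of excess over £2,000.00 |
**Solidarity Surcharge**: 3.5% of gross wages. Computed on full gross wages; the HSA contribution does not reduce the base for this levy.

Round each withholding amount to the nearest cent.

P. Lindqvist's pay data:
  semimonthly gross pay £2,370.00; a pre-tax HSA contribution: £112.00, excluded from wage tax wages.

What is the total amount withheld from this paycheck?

Wage Tax: taxable = £2,370.00 − £112.00 = £2,258.00
  £196.00 + 12.5% × (£2,258.00 − £2,000.00) = £196.00 + 12.5% × £258.00 = £228.25
Solidarity Surcharge: 3.5% × £2,370.00 = £82.95
Total: £228.25 + £82.95 = £311.20

£311.20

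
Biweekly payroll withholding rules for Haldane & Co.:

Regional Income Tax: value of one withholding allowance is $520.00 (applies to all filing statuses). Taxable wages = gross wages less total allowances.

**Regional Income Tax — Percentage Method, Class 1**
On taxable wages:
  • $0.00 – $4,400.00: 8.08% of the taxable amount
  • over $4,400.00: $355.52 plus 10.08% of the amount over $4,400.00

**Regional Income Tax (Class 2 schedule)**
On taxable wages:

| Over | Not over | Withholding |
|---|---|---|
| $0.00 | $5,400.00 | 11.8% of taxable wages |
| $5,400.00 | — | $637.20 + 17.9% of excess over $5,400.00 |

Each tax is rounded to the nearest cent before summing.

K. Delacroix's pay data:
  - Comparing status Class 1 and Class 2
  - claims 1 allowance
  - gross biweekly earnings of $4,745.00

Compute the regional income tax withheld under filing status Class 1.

$341.38

Regional Income Tax (Class 1): taxable = $4,745.00 − 1×$520.00 = $4,225.00
  8.08% × $4,225.00 = $341.38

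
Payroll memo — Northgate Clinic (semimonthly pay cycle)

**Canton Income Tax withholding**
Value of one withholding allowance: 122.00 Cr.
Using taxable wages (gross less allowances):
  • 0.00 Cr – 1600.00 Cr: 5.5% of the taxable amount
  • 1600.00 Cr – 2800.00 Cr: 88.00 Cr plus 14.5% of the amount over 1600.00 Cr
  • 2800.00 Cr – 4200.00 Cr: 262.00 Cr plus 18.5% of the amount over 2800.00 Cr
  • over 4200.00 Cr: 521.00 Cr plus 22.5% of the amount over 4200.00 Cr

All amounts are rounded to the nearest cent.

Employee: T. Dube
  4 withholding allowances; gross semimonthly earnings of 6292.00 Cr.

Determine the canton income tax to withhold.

881.90 Cr

Canton Income Tax: taxable = 6292.00 Cr − 4×122.00 Cr = 5804.00 Cr
  521.00 Cr + 22.5% × (5804.00 Cr − 4200.00 Cr) = 521.00 Cr + 22.5% × 1604.00 Cr = 881.90 Cr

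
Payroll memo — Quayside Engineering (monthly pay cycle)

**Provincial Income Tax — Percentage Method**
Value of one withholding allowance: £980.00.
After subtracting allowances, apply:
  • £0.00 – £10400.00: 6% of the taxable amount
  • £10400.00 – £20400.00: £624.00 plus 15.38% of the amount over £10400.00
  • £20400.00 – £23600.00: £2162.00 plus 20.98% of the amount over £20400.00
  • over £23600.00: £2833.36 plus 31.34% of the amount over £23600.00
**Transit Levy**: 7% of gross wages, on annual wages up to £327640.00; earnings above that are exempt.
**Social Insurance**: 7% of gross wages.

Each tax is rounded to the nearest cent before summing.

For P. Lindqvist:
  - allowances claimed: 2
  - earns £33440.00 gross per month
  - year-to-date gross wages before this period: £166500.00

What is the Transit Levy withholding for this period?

£2340.80

Transit Levy: 7% × £33440.00 = £2340.80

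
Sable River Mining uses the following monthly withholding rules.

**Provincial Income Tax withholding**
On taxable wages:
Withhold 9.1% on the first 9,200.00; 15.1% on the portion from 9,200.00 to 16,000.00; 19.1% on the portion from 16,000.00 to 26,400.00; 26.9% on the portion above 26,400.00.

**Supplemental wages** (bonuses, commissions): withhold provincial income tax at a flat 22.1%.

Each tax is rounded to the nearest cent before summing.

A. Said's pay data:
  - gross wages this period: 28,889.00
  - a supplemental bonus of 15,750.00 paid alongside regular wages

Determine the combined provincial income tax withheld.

8,000.69

Provincial Income Tax: taxable = 28,889.00
  3,850.40 + 26.9% × (28,889.00 − 26,400.00) = 3,850.40 + 26.9% × 2,489.00 = 4,519.94
Supplemental (22.1% flat on bonus): 22.1% × 15,750.00 = 3,480.75
Total provincial income tax: 4,519.94 + 3,480.75 = 8,000.69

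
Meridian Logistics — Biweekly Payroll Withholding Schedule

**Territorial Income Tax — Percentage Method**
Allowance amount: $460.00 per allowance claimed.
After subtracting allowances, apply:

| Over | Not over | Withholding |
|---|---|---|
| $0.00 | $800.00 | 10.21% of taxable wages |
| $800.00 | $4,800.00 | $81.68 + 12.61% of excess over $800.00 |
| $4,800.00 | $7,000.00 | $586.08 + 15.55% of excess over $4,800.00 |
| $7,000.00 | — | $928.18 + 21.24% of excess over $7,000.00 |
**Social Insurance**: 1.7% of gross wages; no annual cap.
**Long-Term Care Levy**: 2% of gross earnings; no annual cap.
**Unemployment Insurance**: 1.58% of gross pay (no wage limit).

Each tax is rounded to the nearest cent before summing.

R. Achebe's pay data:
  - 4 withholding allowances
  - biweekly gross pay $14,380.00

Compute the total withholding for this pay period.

Territorial Income Tax: taxable = $14,380.00 − 4×$460.00 = $12,540.00
  $928.18 + 21.24% × ($12,540.00 − $7,000.00) = $928.18 + 21.24% × $5,540.00 = $2,104.88
Social Insurance: 1.7% × $14,380.00 = $244.46
Long-Term Care Levy: 2% × $14,380.00 = $287.60
Unemployment Insurance: 1.58% × $14,380.00 = $227.20
Total: $2,104.88 + $244.46 + $287.60 + $227.20 = $2,864.14

$2,864.14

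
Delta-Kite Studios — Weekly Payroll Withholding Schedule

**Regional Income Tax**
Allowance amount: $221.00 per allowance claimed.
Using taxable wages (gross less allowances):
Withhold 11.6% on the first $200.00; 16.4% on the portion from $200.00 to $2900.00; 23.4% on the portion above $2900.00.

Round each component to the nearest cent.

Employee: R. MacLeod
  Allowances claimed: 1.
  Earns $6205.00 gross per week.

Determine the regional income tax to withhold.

Regional Income Tax: taxable = $6205.00 − 1×$221.00 = $5984.00
  $466.00 + 23.4% × ($5984.00 − $2900.00) = $466.00 + 23.4% × $3084.00 = $1187.66

$1187.66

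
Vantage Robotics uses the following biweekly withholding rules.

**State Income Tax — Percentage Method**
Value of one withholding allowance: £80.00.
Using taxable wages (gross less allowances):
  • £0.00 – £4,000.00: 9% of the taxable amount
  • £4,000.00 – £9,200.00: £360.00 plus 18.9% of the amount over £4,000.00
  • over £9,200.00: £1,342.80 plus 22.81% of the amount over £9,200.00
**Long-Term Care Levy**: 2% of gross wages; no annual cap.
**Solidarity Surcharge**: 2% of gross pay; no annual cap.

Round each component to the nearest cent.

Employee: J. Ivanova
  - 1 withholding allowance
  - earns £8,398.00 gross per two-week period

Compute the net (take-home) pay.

State Income Tax: taxable = £8,398.00 − 1×£80.00 = £8,318.00
  £360.00 + 18.9% × (£8,318.00 − £4,000.00) = £360.00 + 18.9% × £4,318.00 = £1,176.10
Long-Term Care Levy: 2% × £8,398.00 = £167.96
Solidarity Surcharge: 2% × £8,398.00 = £167.96
Total withheld: £1,176.10 + £167.96 + £167.96 = £1,512.02
Net pay: £8,398.00 − £1,512.02 = £6,885.98

£6,885.98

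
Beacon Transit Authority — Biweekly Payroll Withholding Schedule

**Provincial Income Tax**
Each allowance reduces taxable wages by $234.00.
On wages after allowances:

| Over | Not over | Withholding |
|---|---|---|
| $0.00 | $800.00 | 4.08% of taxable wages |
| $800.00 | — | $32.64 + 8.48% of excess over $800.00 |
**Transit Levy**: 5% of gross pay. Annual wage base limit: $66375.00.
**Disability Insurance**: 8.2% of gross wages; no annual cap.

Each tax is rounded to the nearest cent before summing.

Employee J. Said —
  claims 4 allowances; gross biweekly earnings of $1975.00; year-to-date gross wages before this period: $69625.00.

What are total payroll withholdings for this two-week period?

Provincial Income Tax: taxable = $1975.00 − 4×$234.00 = $1039.00
  $32.64 + 8.48% × ($1039.00 − $800.00) = $32.64 + 8.48% × $239.00 = $52.91
Transit Levy: YTD $69625.00 ≥ cap $66375.00 → $0.00
Disability Insurance: 8.2% × $1975.00 = $161.95
Total: $52.91 + $0.00 + $161.95 = $214.86

$214.86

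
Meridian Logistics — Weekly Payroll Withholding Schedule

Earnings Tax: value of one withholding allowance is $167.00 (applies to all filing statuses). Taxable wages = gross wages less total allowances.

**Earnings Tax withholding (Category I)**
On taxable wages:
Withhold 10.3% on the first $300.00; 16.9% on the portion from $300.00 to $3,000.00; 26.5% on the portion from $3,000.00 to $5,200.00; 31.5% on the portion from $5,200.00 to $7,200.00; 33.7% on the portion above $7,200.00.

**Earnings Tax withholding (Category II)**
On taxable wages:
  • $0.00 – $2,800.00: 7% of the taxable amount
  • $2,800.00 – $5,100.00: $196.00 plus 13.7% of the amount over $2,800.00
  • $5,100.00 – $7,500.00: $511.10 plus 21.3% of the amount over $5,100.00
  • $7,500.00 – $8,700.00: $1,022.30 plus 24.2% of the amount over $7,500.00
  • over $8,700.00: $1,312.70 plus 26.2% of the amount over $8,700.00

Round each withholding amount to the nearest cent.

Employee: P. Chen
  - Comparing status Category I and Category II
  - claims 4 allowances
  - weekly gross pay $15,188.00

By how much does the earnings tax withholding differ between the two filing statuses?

$1,329.50

Earnings Tax (Category I): taxable = $15,188.00 − 4×$167.00 = $14,520.00
  $1,700.20 + 33.7% × ($14,520.00 − $7,200.00) = $1,700.20 + 33.7% × $7,320.00 = $4,167.04
Earnings Tax (Category II): taxable = $15,188.00 − 4×$167.00 = $14,520.00
  $1,312.70 + 26.2% × ($14,520.00 − $8,700.00) = $1,312.70 + 26.2% × $5,820.00 = $2,837.54
Difference: |$4,167.04 − $2,837.54| = $1,329.50 (higher under Category I)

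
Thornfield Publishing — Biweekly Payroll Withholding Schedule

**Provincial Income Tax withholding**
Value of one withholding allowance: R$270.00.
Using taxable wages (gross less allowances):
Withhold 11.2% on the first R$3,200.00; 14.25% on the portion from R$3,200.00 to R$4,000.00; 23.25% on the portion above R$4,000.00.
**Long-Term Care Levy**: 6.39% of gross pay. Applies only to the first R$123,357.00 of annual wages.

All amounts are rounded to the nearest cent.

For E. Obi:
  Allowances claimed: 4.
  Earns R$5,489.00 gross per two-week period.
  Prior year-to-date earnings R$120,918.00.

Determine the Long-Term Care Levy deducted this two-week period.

Long-Term Care Levy: cap R$123,357.00 − YTD R$120,918.00 = R$2,439.00 subject; 6.39% × R$2,439.00 = R$155.85

R$155.85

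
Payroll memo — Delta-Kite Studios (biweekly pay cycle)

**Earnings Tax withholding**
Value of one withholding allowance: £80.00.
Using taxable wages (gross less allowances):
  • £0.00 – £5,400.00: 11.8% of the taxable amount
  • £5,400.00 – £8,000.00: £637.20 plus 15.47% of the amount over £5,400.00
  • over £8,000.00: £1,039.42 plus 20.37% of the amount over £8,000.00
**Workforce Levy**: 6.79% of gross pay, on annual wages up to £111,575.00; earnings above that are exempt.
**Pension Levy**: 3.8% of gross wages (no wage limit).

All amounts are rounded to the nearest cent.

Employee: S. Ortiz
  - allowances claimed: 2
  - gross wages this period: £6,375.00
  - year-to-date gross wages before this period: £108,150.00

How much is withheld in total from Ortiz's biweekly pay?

£1,238.09

Earnings Tax: taxable = £6,375.00 − 2×£80.00 = £6,215.00
  £637.20 + 15.47% × (£6,215.00 − £5,400.00) = £637.20 + 15.47% × £815.00 = £763.28
Workforce Levy: cap £111,575.00 − YTD £108,150.00 = £3,425.00 subject; 6.79% × £3,425.00 = £232.56
Pension Levy: 3.8% × £6,375.00 = £242.25
Total: £763.28 + £232.56 + £242.25 = £1,238.09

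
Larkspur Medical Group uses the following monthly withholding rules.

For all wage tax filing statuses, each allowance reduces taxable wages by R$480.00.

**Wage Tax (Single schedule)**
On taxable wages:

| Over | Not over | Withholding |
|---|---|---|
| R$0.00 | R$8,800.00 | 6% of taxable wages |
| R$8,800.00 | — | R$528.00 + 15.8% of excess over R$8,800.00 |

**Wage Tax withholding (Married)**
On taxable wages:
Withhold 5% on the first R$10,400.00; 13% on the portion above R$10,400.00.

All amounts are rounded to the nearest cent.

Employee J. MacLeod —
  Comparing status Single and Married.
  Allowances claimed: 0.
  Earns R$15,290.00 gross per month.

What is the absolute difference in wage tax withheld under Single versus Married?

R$397.72

Wage Tax (Single): taxable = R$15,290.00
  R$528.00 + 15.8% × (R$15,290.00 − R$8,800.00) = R$528.00 + 15.8% × R$6,490.00 = R$1,553.42
Wage Tax (Married): taxable = R$15,290.00
  R$520.00 + 13% × (R$15,290.00 − R$10,400.00) = R$520.00 + 13% × R$4,890.00 = R$1,155.70
Difference: |R$1,553.42 − R$1,155.70| = R$397.72 (higher under Single)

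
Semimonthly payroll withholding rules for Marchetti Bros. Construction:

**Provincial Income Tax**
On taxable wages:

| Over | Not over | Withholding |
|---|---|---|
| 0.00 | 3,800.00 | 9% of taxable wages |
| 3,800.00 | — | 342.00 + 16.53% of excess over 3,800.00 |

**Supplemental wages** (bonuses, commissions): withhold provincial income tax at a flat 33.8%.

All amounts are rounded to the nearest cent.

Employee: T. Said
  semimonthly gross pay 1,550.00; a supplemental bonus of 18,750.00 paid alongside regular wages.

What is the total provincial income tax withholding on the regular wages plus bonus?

Provincial Income Tax: taxable = 1,550.00
  9% × 1,550.00 = 139.50
Supplemental (33.8% flat on bonus): 33.8% × 18,750.00 = 6,337.50
Total provincial income tax: 139.50 + 6,337.50 = 6,477.00

6,477.00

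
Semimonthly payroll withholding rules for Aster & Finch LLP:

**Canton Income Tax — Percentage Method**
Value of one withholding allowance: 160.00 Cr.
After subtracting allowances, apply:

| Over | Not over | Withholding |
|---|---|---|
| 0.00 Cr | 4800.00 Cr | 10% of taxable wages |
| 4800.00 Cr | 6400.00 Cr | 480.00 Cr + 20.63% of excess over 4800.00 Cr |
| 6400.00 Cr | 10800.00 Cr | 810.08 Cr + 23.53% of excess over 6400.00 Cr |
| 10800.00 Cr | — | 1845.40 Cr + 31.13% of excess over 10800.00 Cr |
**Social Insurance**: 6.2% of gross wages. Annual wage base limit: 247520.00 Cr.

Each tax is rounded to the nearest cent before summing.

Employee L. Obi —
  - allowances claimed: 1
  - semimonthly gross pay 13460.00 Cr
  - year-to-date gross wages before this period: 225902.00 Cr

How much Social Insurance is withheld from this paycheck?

Social Insurance: 6.2% × 13460.00 Cr = 834.52 Cr

834.52 Cr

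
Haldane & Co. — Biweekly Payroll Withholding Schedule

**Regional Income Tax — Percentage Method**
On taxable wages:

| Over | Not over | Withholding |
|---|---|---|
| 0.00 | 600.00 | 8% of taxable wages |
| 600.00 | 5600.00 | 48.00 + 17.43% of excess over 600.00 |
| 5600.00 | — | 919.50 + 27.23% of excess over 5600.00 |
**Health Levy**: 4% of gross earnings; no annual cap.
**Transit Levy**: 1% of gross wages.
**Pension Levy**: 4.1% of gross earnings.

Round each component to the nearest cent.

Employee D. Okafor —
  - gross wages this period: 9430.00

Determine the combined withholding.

Regional Income Tax: taxable = 9430.00
  919.50 + 27.23% × (9430.00 − 5600.00) = 919.50 + 27.23% × 3830.00 = 1962.41
Health Levy: 4% × 9430.00 = 377.20
Transit Levy: 1% × 9430.00 = 94.30
Pension Levy: 4.1% × 9430.00 = 386.63
Total: 1962.41 + 377.20 + 94.30 + 386.63 = 2820.54

2820.54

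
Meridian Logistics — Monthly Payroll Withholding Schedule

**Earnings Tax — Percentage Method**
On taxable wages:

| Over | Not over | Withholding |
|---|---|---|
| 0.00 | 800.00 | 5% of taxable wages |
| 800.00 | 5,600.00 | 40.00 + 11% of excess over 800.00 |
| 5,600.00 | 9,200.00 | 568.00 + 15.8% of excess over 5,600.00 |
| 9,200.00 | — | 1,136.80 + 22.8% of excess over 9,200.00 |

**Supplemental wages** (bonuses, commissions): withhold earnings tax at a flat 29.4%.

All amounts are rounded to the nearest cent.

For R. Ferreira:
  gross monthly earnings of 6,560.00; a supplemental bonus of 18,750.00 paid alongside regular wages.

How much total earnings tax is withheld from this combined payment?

6,232.18

Earnings Tax: taxable = 6,560.00
  568.00 + 15.8% × (6,560.00 − 5,600.00) = 568.00 + 15.8% × 960.00 = 719.68
Supplemental (29.4% flat on bonus): 29.4% × 18,750.00 = 5,512.50
Total earnings tax: 719.68 + 5,512.50 = 6,232.18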